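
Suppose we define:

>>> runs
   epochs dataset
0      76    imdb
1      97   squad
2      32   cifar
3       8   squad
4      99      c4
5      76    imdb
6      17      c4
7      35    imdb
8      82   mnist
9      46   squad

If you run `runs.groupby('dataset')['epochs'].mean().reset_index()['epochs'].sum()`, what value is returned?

284.666666667

group by dataset, mean of epochs:
dataset
c4       58.000000
cifar    32.000000
imdb     62.333333
mnist    82.000000
squad    50.333333
Name: epochs, dtype: float64
reset_index():
  dataset     epochs
0      c4  58.000000
1   cifar  32.000000
2    imdb  62.333333
3   mnist  82.000000
4   squad  50.333333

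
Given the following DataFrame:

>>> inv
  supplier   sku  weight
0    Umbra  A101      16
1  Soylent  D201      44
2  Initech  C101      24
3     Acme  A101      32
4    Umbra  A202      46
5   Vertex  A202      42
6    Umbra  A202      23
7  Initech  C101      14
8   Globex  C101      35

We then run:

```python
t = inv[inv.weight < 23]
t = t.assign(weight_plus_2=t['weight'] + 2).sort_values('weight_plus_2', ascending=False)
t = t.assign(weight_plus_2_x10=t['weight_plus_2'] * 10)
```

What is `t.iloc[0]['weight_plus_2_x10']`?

filter rows where weight < 23:
  supplier   sku  weight
0    Umbra  A101      16
7  Initech  C101      14
add column weight_plus_2 = t['weight'] + 2:
  supplier   sku  weight  weight_plus_2
0    Umbra  A101      16             18
7  Initech  C101      14             16
sort by weight_plus_2 descending:
  supplier   sku  weight  weight_plus_2
0    Umbra  A101      16             18
7  Initech  C101      14             16
add column weight_plus_2_x10 = t['weight_plus_2'] * 10:
  supplier   sku  weight  weight_plus_2  weight_plus_2_x10
0    Umbra  A101      16             18                180
7  Initech  C101      14             16                160

180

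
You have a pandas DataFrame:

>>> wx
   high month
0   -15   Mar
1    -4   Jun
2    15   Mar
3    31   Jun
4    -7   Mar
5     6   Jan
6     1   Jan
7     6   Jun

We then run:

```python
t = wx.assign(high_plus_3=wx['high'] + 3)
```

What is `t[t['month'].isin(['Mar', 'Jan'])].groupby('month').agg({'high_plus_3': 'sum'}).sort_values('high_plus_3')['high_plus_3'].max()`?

add column high_plus_3 = wx['high'] + 3:
   high month  high_plus_3
0   -15   Mar          -12
1    -4   Jun           -1
2    15   Mar           18
3    31   Jun           34
4    -7   Mar           -4
5     6   Jan            9
6     1   Jan            4
7     6   Jun            9
filter rows where month in ['Mar', 'Jan']:
   high month  high_plus_3
0   -15   Mar          -12
2    15   Mar           18
4    -7   Mar           -4
5     6   Jan            9
6     1   Jan            4
group by month, sum of high_plus_3:
       high_plus_3
month             
Jan             13
Mar              2
sort by high_plus_3:
       high_plus_3
month             
Mar              2
Jan             13

13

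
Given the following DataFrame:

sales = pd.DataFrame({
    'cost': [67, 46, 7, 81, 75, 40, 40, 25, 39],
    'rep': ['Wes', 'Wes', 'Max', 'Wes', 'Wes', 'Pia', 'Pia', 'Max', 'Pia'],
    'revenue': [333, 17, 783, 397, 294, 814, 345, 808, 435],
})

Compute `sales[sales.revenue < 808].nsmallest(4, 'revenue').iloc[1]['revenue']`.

294

filter rows where revenue < 808:
   cost  rep  revenue
0    67  Wes      333
1    46  Wes       17
2     7  Max      783
3    81  Wes      397
4    75  Wes      294
6    40  Pia      345
8    39  Pia      435
take 4 rows with smallest revenue:
   cost  rep  revenue
1    46  Wes       17
4    75  Wes      294
0    67  Wes      333
6    40  Pia      345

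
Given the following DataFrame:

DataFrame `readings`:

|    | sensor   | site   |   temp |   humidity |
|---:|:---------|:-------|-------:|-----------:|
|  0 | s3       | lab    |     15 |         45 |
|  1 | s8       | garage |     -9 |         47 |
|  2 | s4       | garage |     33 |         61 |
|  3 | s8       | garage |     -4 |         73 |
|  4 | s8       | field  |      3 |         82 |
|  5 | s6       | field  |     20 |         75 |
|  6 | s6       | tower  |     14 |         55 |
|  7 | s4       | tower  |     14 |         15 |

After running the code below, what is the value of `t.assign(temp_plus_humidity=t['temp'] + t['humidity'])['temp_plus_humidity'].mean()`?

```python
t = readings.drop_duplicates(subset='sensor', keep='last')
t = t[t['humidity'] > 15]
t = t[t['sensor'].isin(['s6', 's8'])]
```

77.0

drop duplicate sensor (keep=last):
  sensor   site  temp  humidity
0     s3    lab    15        45
4     s8  field     3        82
6     s6  tower    14        55
7     s4  tower    14        15
filter rows where humidity > 15:
  sensor   site  temp  humidity
0     s3    lab    15        45
4     s8  field     3        82
6     s6  tower    14        55
filter rows where sensor in ['s6', 's8']:
  sensor   site  temp  humidity
4     s8  field     3        82
6     s6  tower    14        55
add column temp_plus_humidity = t['temp'] + t['humidity']:
  sensor   site  temp  humidity  temp_plus_humidity
4     s8  field     3        82                  85
6     s6  tower    14        55                  69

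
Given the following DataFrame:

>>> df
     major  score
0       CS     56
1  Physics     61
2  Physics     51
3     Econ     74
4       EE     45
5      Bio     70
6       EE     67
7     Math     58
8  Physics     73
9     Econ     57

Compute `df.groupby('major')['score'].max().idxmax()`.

group by major, max of score:
major
Bio        70
CS         56
EE         67
Econ       74
Math       58
Physics    73
Name: score, dtype: int64
Reading off the label with the largest value, we get Econ.

Econ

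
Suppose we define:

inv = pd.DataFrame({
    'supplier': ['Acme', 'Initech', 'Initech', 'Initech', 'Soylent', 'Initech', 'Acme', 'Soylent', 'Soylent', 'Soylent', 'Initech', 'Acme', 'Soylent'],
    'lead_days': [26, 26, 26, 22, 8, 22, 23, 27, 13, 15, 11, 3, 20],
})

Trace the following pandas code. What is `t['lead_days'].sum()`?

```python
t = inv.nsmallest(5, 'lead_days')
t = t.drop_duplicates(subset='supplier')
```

22

take 5 rows with smallest lead_days:
   supplier  lead_days
11     Acme          3
4   Soylent          8
10  Initech         11
8   Soylent         13
9   Soylent         15
drop duplicate supplier (keep=first):
   supplier  lead_days
11     Acme          3
4   Soylent          8
10  Initech         11
Finally, sum of column 'lead_days' = 22.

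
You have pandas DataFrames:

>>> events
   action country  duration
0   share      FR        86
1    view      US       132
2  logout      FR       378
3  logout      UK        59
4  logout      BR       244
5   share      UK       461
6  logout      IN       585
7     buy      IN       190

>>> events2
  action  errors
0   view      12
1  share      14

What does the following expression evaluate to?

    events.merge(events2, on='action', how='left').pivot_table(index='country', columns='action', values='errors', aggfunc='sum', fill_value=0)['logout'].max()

merge on 'action' (how='left') → 8 rows:
   action country  duration  errors
0   share      FR        86    14.0
1    view      US       132    12.0
2  logout      FR       378     NaN
3  logout      UK        59     NaN
4  logout      BR       244     NaN
5   share      UK       461    14.0
6  logout      IN       585     NaN
7     buy      IN       190     NaN
pivot: rows=country, cols=action, sum(errors):
action   buy  logout  share  view
country                          
BR       0.0     0.0    0.0   0.0
FR       0.0     0.0   14.0   0.0
IN       0.0     0.0    0.0   0.0
UK       0.0     0.0   14.0   0.0
US       0.0     0.0    0.0  12.0

0.0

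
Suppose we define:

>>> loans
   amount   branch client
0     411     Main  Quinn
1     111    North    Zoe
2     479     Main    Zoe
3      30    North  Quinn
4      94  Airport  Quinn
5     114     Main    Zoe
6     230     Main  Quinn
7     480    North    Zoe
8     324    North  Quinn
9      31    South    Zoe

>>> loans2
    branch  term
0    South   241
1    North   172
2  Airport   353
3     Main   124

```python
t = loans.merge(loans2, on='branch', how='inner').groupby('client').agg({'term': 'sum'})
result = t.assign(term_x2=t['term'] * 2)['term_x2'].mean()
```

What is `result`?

merge on 'branch' (how='inner') → 10 rows:
   amount   branch client  term
0     411     Main  Quinn   124
1     111    North    Zoe   172
2     479     Main    Zoe   124
3      30    North  Quinn   172
4      94  Airport  Quinn   353
5     114     Main    Zoe   124
6     230     Main  Quinn   124
7     480    North    Zoe   172
8     324    North  Quinn   172
9      31    South    Zoe   241
group by client, sum of term:
        term
client      
Quinn    945
Zoe      833
add column term_x2 = t['term'] * 2:
        term  term_x2
client               
Quinn    945     1890
Zoe      833     1666
mean of column 'term_x2' → 1778.0

1778.0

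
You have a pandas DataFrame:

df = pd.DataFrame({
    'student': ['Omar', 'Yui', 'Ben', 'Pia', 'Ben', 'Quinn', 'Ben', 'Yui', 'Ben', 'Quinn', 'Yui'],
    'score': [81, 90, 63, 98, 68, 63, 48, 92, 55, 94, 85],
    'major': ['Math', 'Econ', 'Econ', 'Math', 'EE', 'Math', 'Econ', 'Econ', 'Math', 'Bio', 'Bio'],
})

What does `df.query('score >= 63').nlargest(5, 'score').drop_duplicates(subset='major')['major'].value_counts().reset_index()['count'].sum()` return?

filter rows where score >= 63:
   student  score major
0     Omar     81  Math
1      Yui     90  Econ
2      Ben     63  Econ
3      Pia     98  Math
4      Ben     68    EE
5    Quinn     63  Math
7      Yui     92  Econ
9    Quinn     94   Bio
10     Yui     85   Bio
take 5 rows with largest score:
   student  score major
3      Pia     98  Math
9    Quinn     94   Bio
7      Yui     92  Econ
1      Yui     90  Econ
10     Yui     85   Bio
drop duplicate major (keep=first):
  student  score major
3     Pia     98  Math
9   Quinn     94   Bio
7     Yui     92  Econ
value_counts of major:
major
Math    1
Bio     1
Econ    1
Name: count, dtype: int64
reset_index():
  major  count
0  Math      1
1   Bio      1
2  Econ      1
Reading off the sum of column 'count', we get 3.

3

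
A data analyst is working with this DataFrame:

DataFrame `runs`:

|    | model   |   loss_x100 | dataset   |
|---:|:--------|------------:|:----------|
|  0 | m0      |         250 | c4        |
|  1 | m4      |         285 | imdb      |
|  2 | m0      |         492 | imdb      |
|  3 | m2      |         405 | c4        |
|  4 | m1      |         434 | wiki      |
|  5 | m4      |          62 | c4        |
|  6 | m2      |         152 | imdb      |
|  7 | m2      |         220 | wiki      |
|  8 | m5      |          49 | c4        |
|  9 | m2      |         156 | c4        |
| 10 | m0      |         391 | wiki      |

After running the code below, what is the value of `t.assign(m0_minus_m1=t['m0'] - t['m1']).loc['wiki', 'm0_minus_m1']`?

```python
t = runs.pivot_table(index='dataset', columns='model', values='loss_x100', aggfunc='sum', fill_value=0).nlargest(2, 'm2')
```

-43

pivot: rows=dataset, cols=model, sum(loss_x100):
model     m0   m1   m2   m4  m5
dataset                        
c4       250    0  561   62  49
imdb     492    0  152  285   0
wiki     391  434  220    0   0
take 2 rows with largest m2:
model     m0   m1   m2  m4  m5
dataset                       
c4       250    0  561  62  49
wiki     391  434  220   0   0
add column m0_minus_m1 = t['m0'] - t['m1']:
model     m0   m1   m2  m4  m5  m0_minus_m1
dataset                                    
c4       250    0  561  62  49          250
wiki     391  434  220   0   0          -43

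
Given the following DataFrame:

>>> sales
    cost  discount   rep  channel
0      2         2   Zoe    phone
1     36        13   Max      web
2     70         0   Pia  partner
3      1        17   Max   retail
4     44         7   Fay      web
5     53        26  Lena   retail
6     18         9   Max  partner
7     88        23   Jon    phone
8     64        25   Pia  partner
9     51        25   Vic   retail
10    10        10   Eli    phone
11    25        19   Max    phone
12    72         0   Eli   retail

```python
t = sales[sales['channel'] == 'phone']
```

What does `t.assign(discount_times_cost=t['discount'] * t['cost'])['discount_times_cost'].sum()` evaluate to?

2603

filter rows where channel == 'phone':
    cost  discount  rep channel
0      2         2  Zoe   phone
7     88        23  Jon   phone
10    10        10  Eli   phone
11    25        19  Max   phone
add column discount_times_cost = t['discount'] * t['cost']:
    cost  discount  rep channel  discount_times_cost
0      2         2  Zoe   phone                    4
7     88        23  Jon   phone                 2024
10    10        10  Eli   phone                  100
11    25        19  Max   phone                  475
Finally, sum of column 'discount_times_cost' = 2603.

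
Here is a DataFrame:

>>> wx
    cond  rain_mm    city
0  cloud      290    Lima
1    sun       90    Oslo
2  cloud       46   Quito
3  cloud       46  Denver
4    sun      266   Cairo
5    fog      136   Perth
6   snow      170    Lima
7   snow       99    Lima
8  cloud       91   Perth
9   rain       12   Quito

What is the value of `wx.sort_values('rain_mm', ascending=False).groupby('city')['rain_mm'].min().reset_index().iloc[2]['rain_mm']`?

sort by rain_mm descending:
    cond  rain_mm    city
0  cloud      290    Lima
4    sun      266   Cairo
6   snow      170    Lima
5    fog      136   Perth
7   snow       99    Lima
8  cloud       91   Perth
1    sun       90    Oslo
2  cloud       46   Quito
3  cloud       46  Denver
9   rain       12   Quito
group by city, min of rain_mm:
city
Cairo     266
Denver     46
Lima       99
Oslo       90
Perth      91
Quito      12
Name: rain_mm, dtype: int64
reset_index():
     city  rain_mm
0   Cairo      266
1  Denver       46
2    Lima       99
3    Oslo       90
4   Perth       91
5   Quito       12
The value at position 2, column 'rain_mm' is 99.

99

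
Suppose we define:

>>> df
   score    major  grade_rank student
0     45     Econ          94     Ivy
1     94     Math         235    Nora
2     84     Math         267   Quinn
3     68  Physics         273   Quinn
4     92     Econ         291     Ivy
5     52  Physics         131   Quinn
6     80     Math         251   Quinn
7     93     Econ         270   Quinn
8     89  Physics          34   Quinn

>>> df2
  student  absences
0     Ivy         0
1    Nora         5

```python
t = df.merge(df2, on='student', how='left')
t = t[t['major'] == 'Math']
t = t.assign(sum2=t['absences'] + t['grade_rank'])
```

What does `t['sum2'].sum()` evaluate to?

240.0

merge on 'student' (how='left') → 9 rows:
   score    major  grade_rank student  absences
0     45     Econ          94     Ivy       0.0
1     94     Math         235    Nora       5.0
2     84     Math         267   Quinn       NaN
3     68  Physics         273   Quinn       NaN
4     92     Econ         291     Ivy       0.0
5     52  Physics         131   Quinn       NaN
6     80     Math         251   Quinn       NaN
7     93     Econ         270   Quinn       NaN
8     89  Physics          34   Quinn       NaN
filter rows where major == 'Math':
   score major  grade_rank student  absences
1     94  Math         235    Nora       5.0
2     84  Math         267   Quinn       NaN
6     80  Math         251   Quinn       NaN
add column sum2 = t['absences'] + t['grade_rank']:
   score major  grade_rank student  absences   sum2
1     94  Math         235    Nora       5.0  240.0
2     84  Math         267   Quinn       NaN    NaN
6     80  Math         251   Quinn       NaN    NaN
Then the sum of column 'sum2': 240.0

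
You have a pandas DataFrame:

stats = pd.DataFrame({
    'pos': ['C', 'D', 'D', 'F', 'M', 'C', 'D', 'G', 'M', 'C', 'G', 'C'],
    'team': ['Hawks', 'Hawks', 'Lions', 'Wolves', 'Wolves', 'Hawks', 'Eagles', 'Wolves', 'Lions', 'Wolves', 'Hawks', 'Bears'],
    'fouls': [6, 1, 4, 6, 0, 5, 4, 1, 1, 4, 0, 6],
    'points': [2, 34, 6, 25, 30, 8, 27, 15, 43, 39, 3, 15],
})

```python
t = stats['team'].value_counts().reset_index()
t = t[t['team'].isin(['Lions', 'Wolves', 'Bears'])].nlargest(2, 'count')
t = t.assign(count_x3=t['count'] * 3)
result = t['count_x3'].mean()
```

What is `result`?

value_counts of team:
team
Hawks     4
Wolves    4
Lions     2
Eagles    1
Bears     1
Name: count, dtype: int64
reset_index():
     team  count
0   Hawks      4
1  Wolves      4
2   Lions      2
3  Eagles      1
4   Bears      1
filter rows where team in ['Lions', 'Wolves', 'Bears']:
     team  count
1  Wolves      4
2   Lions      2
4   Bears      1
take 2 rows with largest count:
     team  count
1  Wolves      4
2   Lions      2
add column count_x3 = t['count'] * 3:
     team  count  count_x3
1  Wolves      4        12
2   Lions      2         6
The mean of column 'count_x3' is 9.0.

9.0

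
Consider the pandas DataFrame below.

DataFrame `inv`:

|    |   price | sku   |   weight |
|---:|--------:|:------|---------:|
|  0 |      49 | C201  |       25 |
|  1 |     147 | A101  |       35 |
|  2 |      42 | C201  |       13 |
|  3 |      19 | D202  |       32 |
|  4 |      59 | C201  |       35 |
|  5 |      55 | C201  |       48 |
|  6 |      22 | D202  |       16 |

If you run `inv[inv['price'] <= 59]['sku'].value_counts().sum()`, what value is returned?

6

filter rows where price <= 59:
   price   sku  weight
0     49  C201      25
2     42  C201      13
3     19  D202      32
4     59  C201      35
5     55  C201      48
6     22  D202      16
value_counts of sku:
sku
C201    4
D202    2
Name: count, dtype: int64
Reading off the sum of the resulting series, we get 6.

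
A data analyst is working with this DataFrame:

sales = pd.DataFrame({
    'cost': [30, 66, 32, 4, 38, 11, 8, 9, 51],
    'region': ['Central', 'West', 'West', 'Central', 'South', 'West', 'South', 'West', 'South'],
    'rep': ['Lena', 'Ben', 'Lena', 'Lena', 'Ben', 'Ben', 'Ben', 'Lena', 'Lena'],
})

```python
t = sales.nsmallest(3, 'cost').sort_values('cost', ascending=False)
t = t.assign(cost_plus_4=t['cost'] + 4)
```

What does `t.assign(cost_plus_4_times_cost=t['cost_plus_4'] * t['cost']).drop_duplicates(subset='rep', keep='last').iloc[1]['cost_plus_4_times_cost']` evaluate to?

32

take 3 rows with smallest cost:
   cost   region   rep
3     4  Central  Lena
6     8    South   Ben
7     9     West  Lena
sort by cost descending:
   cost   region   rep
7     9     West  Lena
6     8    South   Ben
3     4  Central  Lena
add column cost_plus_4 = t['cost'] + 4:
   cost   region   rep  cost_plus_4
7     9     West  Lena           13
6     8    South   Ben           12
3     4  Central  Lena            8
add column cost_plus_4_times_cost = t['cost_plus_4'] * t['cost']:
   cost   region   rep  cost_plus_4  cost_plus_4_times_cost
7     9     West  Lena           13                     117
6     8    South   Ben           12                      96
3     4  Central  Lena            8                      32
drop duplicate rep (keep=last):
   cost   region   rep  cost_plus_4  cost_plus_4_times_cost
6     8    South   Ben           12                      96
3     4  Central  Lena            8                      32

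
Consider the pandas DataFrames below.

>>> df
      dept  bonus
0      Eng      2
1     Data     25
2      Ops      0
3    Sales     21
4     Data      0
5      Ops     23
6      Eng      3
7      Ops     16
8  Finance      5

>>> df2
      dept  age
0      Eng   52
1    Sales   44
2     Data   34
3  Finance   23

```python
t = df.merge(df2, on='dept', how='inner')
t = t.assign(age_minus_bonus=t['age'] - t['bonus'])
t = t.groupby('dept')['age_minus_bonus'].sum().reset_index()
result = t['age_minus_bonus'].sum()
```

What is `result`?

183

merge on 'dept' (how='inner') → 6 rows:
      dept  bonus  age
0      Eng      2   52
1     Data     25   34
2    Sales     21   44
3     Data      0   34
4      Eng      3   52
5  Finance      5   23
add column age_minus_bonus = t['age'] - t['bonus']:
      dept  bonus  age  age_minus_bonus
0      Eng      2   52               50
1     Data     25   34                9
2    Sales     21   44               23
3     Data      0   34               34
4      Eng      3   52               49
5  Finance      5   23               18
group by dept, sum of age_minus_bonus:
dept
Data       43
Eng        99
Finance    18
Sales      23
Name: age_minus_bonus, dtype: int64
reset_index():
      dept  age_minus_bonus
0     Data               43
1      Eng               99
2  Finance               18
3    Sales               23
sum of column 'age_minus_bonus' → 183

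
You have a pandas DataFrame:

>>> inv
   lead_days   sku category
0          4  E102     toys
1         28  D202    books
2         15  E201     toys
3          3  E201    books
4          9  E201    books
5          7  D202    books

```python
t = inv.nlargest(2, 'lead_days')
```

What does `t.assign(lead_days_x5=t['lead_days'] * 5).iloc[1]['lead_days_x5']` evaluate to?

75

take 2 rows with largest lead_days:
   lead_days   sku category
1         28  D202    books
2         15  E201     toys
add column lead_days_x5 = t['lead_days'] * 5:
   lead_days   sku category  lead_days_x5
1         28  D202    books           140
2         15  E201     toys            75
Hence 75.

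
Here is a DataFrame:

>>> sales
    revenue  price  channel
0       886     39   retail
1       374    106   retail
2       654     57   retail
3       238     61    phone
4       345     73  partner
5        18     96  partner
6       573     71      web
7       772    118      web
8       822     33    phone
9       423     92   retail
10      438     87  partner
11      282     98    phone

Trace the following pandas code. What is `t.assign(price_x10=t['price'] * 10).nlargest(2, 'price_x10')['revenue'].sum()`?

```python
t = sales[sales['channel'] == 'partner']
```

filter rows where channel == 'partner':
    revenue  price  channel
4       345     73  partner
5        18     96  partner
10      438     87  partner
add column price_x10 = t['price'] * 10:
    revenue  price  channel  price_x10
4       345     73  partner        730
5        18     96  partner        960
10      438     87  partner        870
take 2 rows with largest price_x10:
    revenue  price  channel  price_x10
5        18     96  partner        960
10      438     87  partner        870
So sum() = 456.

456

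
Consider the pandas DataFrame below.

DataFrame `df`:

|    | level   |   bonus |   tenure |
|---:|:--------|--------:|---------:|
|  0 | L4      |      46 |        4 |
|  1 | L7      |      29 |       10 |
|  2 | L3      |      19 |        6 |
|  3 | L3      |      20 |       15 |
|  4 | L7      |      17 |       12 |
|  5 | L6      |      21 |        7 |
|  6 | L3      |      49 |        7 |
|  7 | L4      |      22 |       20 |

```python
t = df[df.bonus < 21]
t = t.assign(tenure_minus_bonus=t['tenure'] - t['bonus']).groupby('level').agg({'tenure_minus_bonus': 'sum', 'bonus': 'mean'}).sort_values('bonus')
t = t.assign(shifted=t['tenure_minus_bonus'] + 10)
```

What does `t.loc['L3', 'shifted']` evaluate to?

filter rows where bonus < 21:
  level  bonus  tenure
2    L3     19       6
3    L3     20      15
4    L7     17      12
add column tenure_minus_bonus = t['tenure'] - t['bonus']:
  level  bonus  tenure  tenure_minus_bonus
2    L3     19       6                 -13
3    L3     20      15                  -5
4    L7     17      12                  -5
group by level: sum(tenure_minus_bonus), mean(bonus):
       tenure_minus_bonus  bonus
level                           
L3                    -18   19.5
L7                     -5   17.0
sort by bonus:
       tenure_minus_bonus  bonus
level                           
L7                     -5   17.0
L3                    -18   19.5
add column shifted = t['tenure_minus_bonus'] + 10:
       tenure_minus_bonus  bonus  shifted
level                                    
L7                     -5   17.0        5
L3                    -18   19.5       -8

-8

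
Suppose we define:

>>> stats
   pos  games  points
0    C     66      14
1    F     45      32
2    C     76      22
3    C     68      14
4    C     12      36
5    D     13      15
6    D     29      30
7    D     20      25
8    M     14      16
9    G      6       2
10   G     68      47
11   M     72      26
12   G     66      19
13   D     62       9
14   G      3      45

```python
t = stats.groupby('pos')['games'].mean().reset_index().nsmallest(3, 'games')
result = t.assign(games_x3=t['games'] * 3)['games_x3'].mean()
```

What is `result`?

109.75

group by pos, mean of games:
pos
C    55.50
D    31.00
F    45.00
G    35.75
M    43.00
Name: games, dtype: float64
reset_index():
  pos  games
0   C  55.50
1   D  31.00
2   F  45.00
3   G  35.75
4   M  43.00
take 3 rows with smallest games:
  pos  games
1   D  31.00
3   G  35.75
4   M  43.00
add column games_x3 = t['games'] * 3:
  pos  games  games_x3
1   D  31.00     93.00
3   G  35.75    107.25
4   M  43.00    129.00
The mean of column 'games_x3' is 109.75.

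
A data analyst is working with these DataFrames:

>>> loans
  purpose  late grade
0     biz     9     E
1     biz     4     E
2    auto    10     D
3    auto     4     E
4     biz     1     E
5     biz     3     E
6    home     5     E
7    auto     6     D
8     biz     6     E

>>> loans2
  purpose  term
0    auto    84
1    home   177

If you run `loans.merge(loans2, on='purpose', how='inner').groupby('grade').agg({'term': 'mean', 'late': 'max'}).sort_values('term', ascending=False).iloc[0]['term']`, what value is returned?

merge on 'purpose' (how='inner') → 4 rows:
  purpose  late grade  term
0    auto    10     D    84
1    auto     4     E    84
2    home     5     E   177
3    auto     6     D    84
group by grade: mean(term), max(late):
        term  late
grade             
D       84.0    10
E      130.5     5
sort by term descending:
        term  late
grade             
E      130.5     5
D       84.0    10
So iloc[0]['term'] = 130.5.

130.5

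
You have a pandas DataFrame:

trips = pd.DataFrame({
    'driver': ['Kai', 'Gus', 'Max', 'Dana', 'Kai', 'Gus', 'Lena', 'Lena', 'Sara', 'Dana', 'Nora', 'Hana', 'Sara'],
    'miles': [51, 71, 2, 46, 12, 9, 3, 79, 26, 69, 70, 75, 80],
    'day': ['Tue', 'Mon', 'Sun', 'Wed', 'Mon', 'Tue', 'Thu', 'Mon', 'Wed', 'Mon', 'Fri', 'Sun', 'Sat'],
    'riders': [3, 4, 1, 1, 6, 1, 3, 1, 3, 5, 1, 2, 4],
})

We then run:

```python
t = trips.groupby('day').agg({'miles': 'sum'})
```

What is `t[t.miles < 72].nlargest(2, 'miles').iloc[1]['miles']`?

60

group by day, sum of miles:
     miles
day       
Fri     70
Mon    231
Sat     80
Sun     77
Thu      3
Tue     60
Wed     72
filter rows where miles < 72:
     miles
day       
Fri     70
Thu      3
Tue     60
take 2 rows with largest miles:
     miles
day       
Fri     70
Tue     60
value at position 1, column 'miles' → 60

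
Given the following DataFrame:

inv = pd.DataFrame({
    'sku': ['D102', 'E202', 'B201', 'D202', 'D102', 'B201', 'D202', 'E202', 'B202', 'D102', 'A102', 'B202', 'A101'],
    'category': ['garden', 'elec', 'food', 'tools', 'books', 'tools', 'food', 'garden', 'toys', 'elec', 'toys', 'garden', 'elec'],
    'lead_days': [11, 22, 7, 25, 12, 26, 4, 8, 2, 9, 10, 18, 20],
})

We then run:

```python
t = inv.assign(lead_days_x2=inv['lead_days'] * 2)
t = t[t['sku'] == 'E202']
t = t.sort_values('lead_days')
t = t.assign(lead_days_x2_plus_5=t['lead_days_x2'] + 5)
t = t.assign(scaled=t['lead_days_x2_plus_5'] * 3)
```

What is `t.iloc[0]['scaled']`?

add column lead_days_x2 = inv['lead_days'] * 2:
     sku category  lead_days  lead_days_x2
0   D102   garden         11            22
1   E202     elec         22            44
2   B201     food          7            14
3   D202    tools         25            50
4   D102    books         12            24
5   B201    tools         26            52
6   D202     food          4             8
7   E202   garden          8            16
8   B202     toys          2             4
9   D102     elec          9            18
10  A102     toys         10            20
11  B202   garden         18            36
12  A101     elec         20            40
filter rows where sku == 'E202':
    sku category  lead_days  lead_days_x2
1  E202     elec         22            44
7  E202   garden          8            16
sort by lead_days:
    sku category  lead_days  lead_days_x2
7  E202   garden          8            16
1  E202     elec         22            44
add column lead_days_x2_plus_5 = t['lead_days_x2'] + 5:
    sku category  lead_days  lead_days_x2  lead_days_x2_plus_5
7  E202   garden          8            16                   21
1  E202     elec         22            44                   49
add column scaled = t['lead_days_x2_plus_5'] * 3:
    sku category  lead_days  lead_days_x2  lead_days_x2_plus_5  scaled
7  E202   garden          8            16                   21      63
1  E202     elec         22            44                   49     147
value at position 0, column 'scaled' → 63

63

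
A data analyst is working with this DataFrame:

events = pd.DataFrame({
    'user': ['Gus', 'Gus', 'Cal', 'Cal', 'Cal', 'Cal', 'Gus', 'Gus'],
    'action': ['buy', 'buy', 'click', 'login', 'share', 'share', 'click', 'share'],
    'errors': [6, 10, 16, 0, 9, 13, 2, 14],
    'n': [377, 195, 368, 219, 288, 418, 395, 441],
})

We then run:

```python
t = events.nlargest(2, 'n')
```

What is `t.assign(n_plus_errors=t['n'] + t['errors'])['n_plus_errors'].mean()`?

443.0

take 2 rows with largest n:
  user action  errors    n
7  Gus  share      14  441
5  Cal  share      13  418
add column n_plus_errors = t['n'] + t['errors']:
  user action  errors    n  n_plus_errors
7  Gus  share      14  441            455
5  Cal  share      13  418            431
Hence 443.0.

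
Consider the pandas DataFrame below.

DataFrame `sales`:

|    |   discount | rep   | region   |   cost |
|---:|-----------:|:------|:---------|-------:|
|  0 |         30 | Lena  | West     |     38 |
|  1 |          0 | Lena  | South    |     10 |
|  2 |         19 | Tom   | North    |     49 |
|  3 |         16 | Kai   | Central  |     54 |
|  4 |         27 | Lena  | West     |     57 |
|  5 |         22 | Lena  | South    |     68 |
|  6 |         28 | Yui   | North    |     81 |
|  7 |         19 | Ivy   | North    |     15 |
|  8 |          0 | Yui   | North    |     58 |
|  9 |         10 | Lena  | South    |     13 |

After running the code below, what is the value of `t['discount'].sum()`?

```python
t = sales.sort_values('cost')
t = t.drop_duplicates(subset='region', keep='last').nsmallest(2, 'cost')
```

sort by cost:
   discount   rep   region  cost
1         0  Lena    South    10
9        10  Lena    South    13
7        19   Ivy    North    15
0        30  Lena     West    38
2        19   Tom    North    49
3        16   Kai  Central    54
4        27  Lena     West    57
8         0   Yui    North    58
5        22  Lena    South    68
6        28   Yui    North    81
drop duplicate region (keep=last):
   discount   rep   region  cost
3        16   Kai  Central    54
4        27  Lena     West    57
5        22  Lena    South    68
6        28   Yui    North    81
take 2 rows with smallest cost:
   discount   rep   region  cost
3        16   Kai  Central    54
4        27  Lena     West    57
sum of column 'discount' → 43

43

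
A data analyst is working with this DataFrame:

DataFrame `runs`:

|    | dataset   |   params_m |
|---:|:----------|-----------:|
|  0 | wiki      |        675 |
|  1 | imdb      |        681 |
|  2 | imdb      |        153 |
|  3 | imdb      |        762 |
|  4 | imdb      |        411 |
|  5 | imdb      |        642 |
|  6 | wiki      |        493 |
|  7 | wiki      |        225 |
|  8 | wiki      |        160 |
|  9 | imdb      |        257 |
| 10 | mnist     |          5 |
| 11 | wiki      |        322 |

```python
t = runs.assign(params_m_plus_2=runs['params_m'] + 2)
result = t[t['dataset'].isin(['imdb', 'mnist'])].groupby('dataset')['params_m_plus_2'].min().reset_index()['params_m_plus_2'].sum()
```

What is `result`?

162

add column params_m_plus_2 = runs['params_m'] + 2:
   dataset  params_m  params_m_plus_2
0     wiki       675              677
1     imdb       681              683
2     imdb       153              155
3     imdb       762              764
4     imdb       411              413
5     imdb       642              644
6     wiki       493              495
7     wiki       225              227
8     wiki       160              162
9     imdb       257              259
10   mnist         5                7
11    wiki       322              324
filter rows where dataset in ['imdb', 'mnist']:
   dataset  params_m  params_m_plus_2
1     imdb       681              683
2     imdb       153              155
3     imdb       762              764
4     imdb       411              413
5     imdb       642              644
9     imdb       257              259
10   mnist         5                7
group by dataset, min of params_m_plus_2:
dataset
imdb     155
mnist      7
Name: params_m_plus_2, dtype: int64
reset_index():
  dataset  params_m_plus_2
0    imdb              155
1   mnist                7
Taking the sum of column 'params_m_plus_2' gives 162.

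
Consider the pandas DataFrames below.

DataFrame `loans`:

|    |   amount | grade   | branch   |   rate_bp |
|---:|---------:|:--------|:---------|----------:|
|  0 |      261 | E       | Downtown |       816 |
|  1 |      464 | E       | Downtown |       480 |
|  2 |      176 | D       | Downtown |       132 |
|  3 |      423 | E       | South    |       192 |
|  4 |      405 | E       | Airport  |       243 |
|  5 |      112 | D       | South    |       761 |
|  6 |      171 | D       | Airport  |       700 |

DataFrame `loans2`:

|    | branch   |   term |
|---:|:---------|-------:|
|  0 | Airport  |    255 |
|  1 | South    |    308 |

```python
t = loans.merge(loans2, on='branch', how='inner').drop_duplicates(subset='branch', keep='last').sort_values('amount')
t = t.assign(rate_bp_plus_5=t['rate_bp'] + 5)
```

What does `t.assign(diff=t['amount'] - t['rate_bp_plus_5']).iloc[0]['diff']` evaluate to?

-654

merge on 'branch' (how='inner') → 4 rows:
   amount grade   branch  rate_bp  term
0     423     E    South      192   308
1     405     E  Airport      243   255
2     112     D    South      761   308
3     171     D  Airport      700   255
drop duplicate branch (keep=last):
   amount grade   branch  rate_bp  term
2     112     D    South      761   308
3     171     D  Airport      700   255
sort by amount:
   amount grade   branch  rate_bp  term
2     112     D    South      761   308
3     171     D  Airport      700   255
add column rate_bp_plus_5 = t['rate_bp'] + 5:
   amount grade   branch  rate_bp  term  rate_bp_plus_5
2     112     D    South      761   308             766
3     171     D  Airport      700   255             705
add column diff = t['amount'] - t['rate_bp_plus_5']:
   amount grade   branch  rate_bp  term  rate_bp_plus_5  diff
2     112     D    South      761   308             766  -654
3     171     D  Airport      700   255             705  -534
Finally, value at position 0, column 'diff' = -654.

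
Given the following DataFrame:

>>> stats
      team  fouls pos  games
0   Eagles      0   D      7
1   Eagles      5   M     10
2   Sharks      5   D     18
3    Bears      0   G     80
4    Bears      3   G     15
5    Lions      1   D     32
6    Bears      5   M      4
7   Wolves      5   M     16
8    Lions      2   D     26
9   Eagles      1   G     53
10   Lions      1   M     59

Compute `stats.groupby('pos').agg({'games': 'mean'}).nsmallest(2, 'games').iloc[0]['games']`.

group by pos, mean of games:
         games
pos           
D    20.750000
G    49.333333
M    22.250000
take 2 rows with smallest games:
     games
pos       
D    20.75
M    22.25

20.75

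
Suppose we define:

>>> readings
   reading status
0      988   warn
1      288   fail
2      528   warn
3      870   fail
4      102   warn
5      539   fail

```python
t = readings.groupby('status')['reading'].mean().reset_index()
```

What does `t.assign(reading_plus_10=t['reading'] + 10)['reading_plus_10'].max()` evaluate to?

group by status, mean of reading:
status
fail    565.666667
warn    539.333333
Name: reading, dtype: float64
reset_index():
  status     reading
0   fail  565.666667
1   warn  539.333333
add column reading_plus_10 = t['reading'] + 10:
  status     reading  reading_plus_10
0   fail  565.666667       575.666667
1   warn  539.333333       549.333333

575.666666667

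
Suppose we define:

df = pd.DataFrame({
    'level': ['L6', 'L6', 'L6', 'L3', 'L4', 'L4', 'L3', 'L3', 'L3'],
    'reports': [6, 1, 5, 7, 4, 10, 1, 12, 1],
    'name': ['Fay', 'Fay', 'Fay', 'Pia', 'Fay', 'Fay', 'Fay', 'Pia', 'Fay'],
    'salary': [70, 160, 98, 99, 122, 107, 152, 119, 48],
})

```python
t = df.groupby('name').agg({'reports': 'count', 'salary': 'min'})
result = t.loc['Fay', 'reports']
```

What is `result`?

7

group by name: count(reports), min(salary):
      reports  salary
name                 
Fay         7      48
Pia         2      99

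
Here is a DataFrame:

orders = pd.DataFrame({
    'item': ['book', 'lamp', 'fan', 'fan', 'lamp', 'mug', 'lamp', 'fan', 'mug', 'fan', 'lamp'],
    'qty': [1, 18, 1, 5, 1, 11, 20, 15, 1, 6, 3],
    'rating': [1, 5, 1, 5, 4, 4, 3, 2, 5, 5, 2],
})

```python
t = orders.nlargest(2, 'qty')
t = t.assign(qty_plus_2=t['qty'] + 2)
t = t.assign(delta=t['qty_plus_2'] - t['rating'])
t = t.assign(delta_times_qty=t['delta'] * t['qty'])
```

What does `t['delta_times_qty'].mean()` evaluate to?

325.0

take 2 rows with largest qty:
   item  qty  rating
6  lamp   20       3
1  lamp   18       5
add column qty_plus_2 = t['qty'] + 2:
   item  qty  rating  qty_plus_2
6  lamp   20       3          22
1  lamp   18       5          20
add column delta = t['qty_plus_2'] - t['rating']:
   item  qty  rating  qty_plus_2  delta
6  lamp   20       3          22     19
1  lamp   18       5          20     15
add column delta_times_qty = t['delta'] * t['qty']:
   item  qty  rating  qty_plus_2  delta  delta_times_qty
6  lamp   20       3          22     19              380
1  lamp   18       5          20     15              270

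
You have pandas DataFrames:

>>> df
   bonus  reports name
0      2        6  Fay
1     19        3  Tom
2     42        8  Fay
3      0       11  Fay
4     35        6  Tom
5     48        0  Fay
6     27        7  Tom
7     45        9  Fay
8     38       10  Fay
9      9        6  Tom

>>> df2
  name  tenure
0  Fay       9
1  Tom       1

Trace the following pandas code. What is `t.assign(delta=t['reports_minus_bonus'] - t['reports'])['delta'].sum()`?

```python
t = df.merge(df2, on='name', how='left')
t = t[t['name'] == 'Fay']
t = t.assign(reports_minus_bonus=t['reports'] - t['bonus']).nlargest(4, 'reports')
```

-125

merge on 'name' (how='left') → 10 rows:
   bonus  reports name  tenure
0      2        6  Fay       9
1     19        3  Tom       1
2     42        8  Fay       9
3      0       11  Fay       9
4     35        6  Tom       1
5     48        0  Fay       9
6     27        7  Tom       1
7     45        9  Fay       9
8     38       10  Fay       9
9      9        6  Tom       1
filter rows where name == 'Fay':
   bonus  reports name  tenure
0      2        6  Fay       9
2     42        8  Fay       9
3      0       11  Fay       9
5     48        0  Fay       9
7     45        9  Fay       9
8     38       10  Fay       9
add column reports_minus_bonus = t['reports'] - t['bonus']:
   bonus  reports name  tenure  reports_minus_bonus
0      2        6  Fay       9                    4
2     42        8  Fay       9                  -34
3      0       11  Fay       9                   11
5     48        0  Fay       9                  -48
7     45        9  Fay       9                  -36
8     38       10  Fay       9                  -28
take 4 rows with largest reports:
   bonus  reports name  tenure  reports_minus_bonus
3      0       11  Fay       9                   11
8     38       10  Fay       9                  -28
7     45        9  Fay       9                  -36
2     42        8  Fay       9                  -34
add column delta = t['reports_minus_bonus'] - t['reports']:
   bonus  reports name  tenure  reports_minus_bonus  delta
3      0       11  Fay       9                   11      0
8     38       10  Fay       9                  -28    -38
7     45        9  Fay       9                  -36    -45
2     42        8  Fay       9                  -34    -42
Finally, sum of column 'delta' = -125.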